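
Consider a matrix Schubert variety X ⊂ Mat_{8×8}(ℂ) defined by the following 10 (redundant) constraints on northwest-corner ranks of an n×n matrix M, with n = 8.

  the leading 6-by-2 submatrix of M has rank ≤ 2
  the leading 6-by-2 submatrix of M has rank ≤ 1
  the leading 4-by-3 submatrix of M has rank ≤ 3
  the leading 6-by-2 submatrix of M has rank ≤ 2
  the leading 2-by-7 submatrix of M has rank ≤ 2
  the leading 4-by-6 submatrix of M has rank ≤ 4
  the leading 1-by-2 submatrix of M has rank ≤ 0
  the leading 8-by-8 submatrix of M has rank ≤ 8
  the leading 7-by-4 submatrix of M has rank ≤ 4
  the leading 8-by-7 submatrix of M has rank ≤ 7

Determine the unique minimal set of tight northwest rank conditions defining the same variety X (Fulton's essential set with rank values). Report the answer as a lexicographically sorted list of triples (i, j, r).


Computing R[i][j] = min implied NW-rank bound (n=8, 10 conditions):

  0 | 0 | 1 | 1 | 1 | 1 | 1 | 1
  1 | 1 | 2 | 2 | 2 | 2 | 2 | 2
  1 | 1 | 2 | 3 | 3 | 3 | 3 | 3
  1 | 1 | 2 | 3 | 4 | 4 | 4 | 4
  1 | 1 | 2 | 3 | 4 | 5 | 5 | 5
  1 | 1 | 2 | 3 | 4 | 5 | 6 | 6
  1 | 2 | 3 | 4 | 5 | 6 | 7 | 7
  1 | 2 | 3 | 4 | 5 | 6 | 7 | 8

giving w = (3, 1, 4, 5, 6, 7, 2, 8) via Δ²R.

|D(w)|=6, |Ess(w)|=2:

[(1, 2, 0), (6, 2, 1)]


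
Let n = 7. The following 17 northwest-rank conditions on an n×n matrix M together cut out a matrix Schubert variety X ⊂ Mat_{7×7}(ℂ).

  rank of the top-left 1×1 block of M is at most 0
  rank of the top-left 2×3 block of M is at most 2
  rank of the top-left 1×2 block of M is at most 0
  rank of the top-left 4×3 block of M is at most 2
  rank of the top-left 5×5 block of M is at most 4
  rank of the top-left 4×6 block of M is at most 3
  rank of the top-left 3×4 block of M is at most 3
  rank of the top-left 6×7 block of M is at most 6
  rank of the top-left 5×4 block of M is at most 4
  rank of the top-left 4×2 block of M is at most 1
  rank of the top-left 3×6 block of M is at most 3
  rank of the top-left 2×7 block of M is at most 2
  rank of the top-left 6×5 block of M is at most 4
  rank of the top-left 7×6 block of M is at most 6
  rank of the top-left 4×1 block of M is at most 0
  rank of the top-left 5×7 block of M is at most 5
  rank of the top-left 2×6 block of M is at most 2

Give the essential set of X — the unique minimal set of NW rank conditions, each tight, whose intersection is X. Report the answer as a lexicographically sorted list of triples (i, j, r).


The tightest implied rank at each (i,j), from the 17 conditions:

  R[1]: 0  0  1  1  1  1  1
  R[2]: 0  1  2  2  2  2  2
  R[3]: 0  1  2  3  3  3  3
  R[4]: 0  1  2  3  3  3  4
  R[5]: 1  2  3  4  4  4  5
  R[6]: 1  2  3  4  4  5  6
  R[7]: 1  2  3  4  5  6  7

second differences of R give the permutation w = (3, 2, 4, 7, 1, 6, 5).

ℓ(w)=8; the 4 essential cells (i,j,r):

[(1, 2, 0), (4, 1, 0), (4, 6, 3), (6, 5, 4)]


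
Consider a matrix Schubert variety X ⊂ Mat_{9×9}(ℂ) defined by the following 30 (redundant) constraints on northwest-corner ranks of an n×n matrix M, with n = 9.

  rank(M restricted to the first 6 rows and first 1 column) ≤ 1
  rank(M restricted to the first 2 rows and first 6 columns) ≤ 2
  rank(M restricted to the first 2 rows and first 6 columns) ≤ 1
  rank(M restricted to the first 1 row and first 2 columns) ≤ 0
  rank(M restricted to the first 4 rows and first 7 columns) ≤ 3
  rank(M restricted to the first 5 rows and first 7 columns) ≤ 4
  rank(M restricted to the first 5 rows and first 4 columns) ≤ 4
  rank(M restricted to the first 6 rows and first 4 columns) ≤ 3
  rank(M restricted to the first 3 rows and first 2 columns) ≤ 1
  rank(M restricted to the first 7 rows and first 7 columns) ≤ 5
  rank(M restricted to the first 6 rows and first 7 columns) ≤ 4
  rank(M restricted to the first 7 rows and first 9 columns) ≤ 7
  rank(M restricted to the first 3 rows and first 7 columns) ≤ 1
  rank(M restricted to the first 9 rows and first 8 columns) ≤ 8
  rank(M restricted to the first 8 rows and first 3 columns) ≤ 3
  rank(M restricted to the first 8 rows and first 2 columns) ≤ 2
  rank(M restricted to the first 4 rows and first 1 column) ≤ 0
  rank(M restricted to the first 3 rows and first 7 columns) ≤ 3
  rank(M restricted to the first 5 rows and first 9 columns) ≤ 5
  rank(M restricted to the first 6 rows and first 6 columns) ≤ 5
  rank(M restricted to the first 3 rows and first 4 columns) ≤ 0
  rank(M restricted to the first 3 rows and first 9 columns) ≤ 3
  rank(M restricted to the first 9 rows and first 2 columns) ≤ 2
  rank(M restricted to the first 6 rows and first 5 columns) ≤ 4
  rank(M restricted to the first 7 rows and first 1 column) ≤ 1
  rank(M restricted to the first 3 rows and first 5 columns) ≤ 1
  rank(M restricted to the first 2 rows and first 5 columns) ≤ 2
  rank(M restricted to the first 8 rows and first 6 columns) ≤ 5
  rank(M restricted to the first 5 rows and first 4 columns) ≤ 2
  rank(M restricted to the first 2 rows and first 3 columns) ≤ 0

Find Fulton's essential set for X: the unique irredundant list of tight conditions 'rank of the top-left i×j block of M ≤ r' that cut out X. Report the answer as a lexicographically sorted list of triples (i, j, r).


Propagating the 30 rank bounds to every northwest block:

  row 1: 0, 0, 0, 0, 1, 1, 1, 1, 1
  row 2: 0, 0, 0, 0, 1, 1, 1, 2, 2
  row 3: 0, 0, 0, 0, 1, 1, 1, 2, 3
  row 4: 0, 1, 1, 1, 2, 2, 2, 3, 4
  row 5: 1, 2, 2, 2, 3, 3, 3, 4, 5
  row 6: 1, 2, 3, 3, 4, 4, 4, 5, 6
  row 7: 1, 2, 3, 4, 5, 5, 5, 6, 7
  row 8: 1, 2, 3, 4, 5, 5, 6, 7, 8
  row 9: 1, 2, 3, 4, 5, 6, 7, 8, 9

giving w = (5, 8, 9, 2, 1, 3, 4, 7, 6) via Δ²R.

D(w) has 18 cells with 4 SE-corners; essential set:

[(3, 4, 0), (3, 7, 1), (4, 1, 0), (8, 6, 5)]


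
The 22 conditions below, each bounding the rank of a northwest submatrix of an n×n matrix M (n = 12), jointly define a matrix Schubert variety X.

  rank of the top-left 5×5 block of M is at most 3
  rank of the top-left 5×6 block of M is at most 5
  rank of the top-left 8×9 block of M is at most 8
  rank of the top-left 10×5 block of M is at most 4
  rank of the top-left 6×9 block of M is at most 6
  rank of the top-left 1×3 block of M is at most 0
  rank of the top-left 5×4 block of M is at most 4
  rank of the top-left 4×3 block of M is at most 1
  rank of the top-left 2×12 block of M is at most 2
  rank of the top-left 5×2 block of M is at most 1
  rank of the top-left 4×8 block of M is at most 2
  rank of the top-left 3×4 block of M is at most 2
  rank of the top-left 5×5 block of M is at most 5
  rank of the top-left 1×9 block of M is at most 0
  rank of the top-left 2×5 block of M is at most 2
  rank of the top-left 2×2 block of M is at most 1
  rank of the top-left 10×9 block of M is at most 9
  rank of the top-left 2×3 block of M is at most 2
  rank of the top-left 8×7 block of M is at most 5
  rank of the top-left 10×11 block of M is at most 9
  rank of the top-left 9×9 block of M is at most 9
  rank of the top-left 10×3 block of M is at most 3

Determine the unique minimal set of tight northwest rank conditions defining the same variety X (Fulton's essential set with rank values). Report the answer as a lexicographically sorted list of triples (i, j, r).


Rank table r_w(12×12) implied by the 22 constraints:

  row 1: 0  0  0  0  0  0  0  0  0  1  1  1
  row 2: 1  1  1  1  1  1  1  1  1  2  2  2
  row 3: 1  1  1  2  2  2  2  2  2  3  3  3
  row 4: 1  1  1  2  2  2  2  2  3  4  4  4
  row 5: 1  1  2  3  3  3  3  3  4  5  5  5
  row 6: 1  2  3  4  4  4  4  4  5  6  6  6
  row 7: 1  2  3  4  4  5  5  5  6  7  7  7
  row 8: 1  2  3  4  4  5  5  6  7  8  8  8
  row 9: 1  2  3  4  4  5  6  7  8  9  9  9
  row 10: 1  2  3  4  4  5  6  7  8  9  9  10
  row 11: 1  2  3  4  5  6  7  8  9  10  10  11
  row 12: 1  2  3  4  5  6  7  8  9  10  11  12

the unique w with this rank table is (10, 1, 4, 9, 3, 2, 6, 8, 7, 12, 5, 11).

ℓ(w)=24; the 7 essential cells (i,j,r):

[(1, 9, 0), (4, 3, 1), (4, 8, 2), (5, 2, 1), (8, 7, 5), (10, 5, 4), (10, 11, 9)]


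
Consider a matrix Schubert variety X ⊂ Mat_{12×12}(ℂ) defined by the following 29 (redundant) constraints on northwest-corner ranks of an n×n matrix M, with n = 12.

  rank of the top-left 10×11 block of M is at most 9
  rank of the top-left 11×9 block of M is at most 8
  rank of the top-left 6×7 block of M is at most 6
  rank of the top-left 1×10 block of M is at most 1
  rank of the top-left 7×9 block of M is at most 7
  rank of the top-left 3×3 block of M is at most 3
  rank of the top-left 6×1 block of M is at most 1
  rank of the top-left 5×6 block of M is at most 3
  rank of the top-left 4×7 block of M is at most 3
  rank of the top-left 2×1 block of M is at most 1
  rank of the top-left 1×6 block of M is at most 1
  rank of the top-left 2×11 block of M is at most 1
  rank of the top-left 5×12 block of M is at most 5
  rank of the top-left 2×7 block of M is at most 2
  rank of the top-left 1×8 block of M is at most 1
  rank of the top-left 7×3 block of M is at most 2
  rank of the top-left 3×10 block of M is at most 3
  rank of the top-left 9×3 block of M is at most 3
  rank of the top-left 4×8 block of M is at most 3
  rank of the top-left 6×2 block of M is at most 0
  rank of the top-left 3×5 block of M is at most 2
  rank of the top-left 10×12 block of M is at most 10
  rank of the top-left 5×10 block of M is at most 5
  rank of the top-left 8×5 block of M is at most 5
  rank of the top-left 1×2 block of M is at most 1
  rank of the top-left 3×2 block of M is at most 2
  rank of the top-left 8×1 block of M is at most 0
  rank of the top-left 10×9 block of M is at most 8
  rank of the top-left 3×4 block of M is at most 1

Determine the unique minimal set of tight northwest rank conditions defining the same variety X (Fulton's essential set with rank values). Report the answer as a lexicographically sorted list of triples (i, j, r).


The tightest implied rank at each (i,j), from the 29 conditions:

  row 1: 0 0 1 1 1 1 1 1 1 1 1 1
  row 2: 0 0 1 1 1 1 1 1 1 1 1 2
  row 3: 0 0 1 1 2 2 2 2 2 2 2 3
  row 4: 0 0 1 2 3 3 3 3 3 3 3 4
  row 5: 0 0 1 2 3 3 4 4 4 4 4 5
  row 6: 0 0 1 2 3 4 5 5 5 5 5 6
  row 7: 0 1 2 3 4 5 6 6 6 6 6 7
  row 8: 0 1 2 3 4 5 6 7 7 7 7 8
  row 9: 1 2 3 4 5 6 7 8 8 8 8 9
  row 10: 1 2 3 4 5 6 7 8 8 9 9 10
  row 11: 1 2 3 4 5 6 7 8 8 9 10 11
  row 12: 1 2 3 4 5 6 7 8 9 10 11 12

reading off 1-entries of Δ²R: w = (3, 12, 5, 4, 7, 6, 2, 8, 1, 10, 11, 9).

D(w) has 26 cells with 6 SE-corners; essential set:

[(2, 11, 1), (3, 4, 1), (5, 6, 3), (6, 2, 0), (8, 1, 0), (11, 9, 8)]


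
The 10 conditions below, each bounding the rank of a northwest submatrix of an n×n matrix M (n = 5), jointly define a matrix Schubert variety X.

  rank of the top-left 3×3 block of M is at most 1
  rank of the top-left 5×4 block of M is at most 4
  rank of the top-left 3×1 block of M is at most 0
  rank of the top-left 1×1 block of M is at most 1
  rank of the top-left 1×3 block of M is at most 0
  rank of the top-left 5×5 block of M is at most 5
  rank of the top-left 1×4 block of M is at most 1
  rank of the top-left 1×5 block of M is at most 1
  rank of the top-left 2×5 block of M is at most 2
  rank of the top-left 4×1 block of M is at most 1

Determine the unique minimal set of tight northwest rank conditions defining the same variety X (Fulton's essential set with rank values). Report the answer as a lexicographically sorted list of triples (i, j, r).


Propagating the 10 rank bounds to every northwest block:

  0, 0, 0, 1, 1
  0, 1, 1, 2, 2
  0, 1, 1, 2, 3
  1, 2, 2, 3, 4
  1, 2, 3, 4, 5

second differences of R give the permutation w = (4, 2, 5, 1, 3).

Fulton essential set (3 of the 6 Rothe cells):

[(1, 3, 0), (3, 1, 0), (3, 3, 1)]


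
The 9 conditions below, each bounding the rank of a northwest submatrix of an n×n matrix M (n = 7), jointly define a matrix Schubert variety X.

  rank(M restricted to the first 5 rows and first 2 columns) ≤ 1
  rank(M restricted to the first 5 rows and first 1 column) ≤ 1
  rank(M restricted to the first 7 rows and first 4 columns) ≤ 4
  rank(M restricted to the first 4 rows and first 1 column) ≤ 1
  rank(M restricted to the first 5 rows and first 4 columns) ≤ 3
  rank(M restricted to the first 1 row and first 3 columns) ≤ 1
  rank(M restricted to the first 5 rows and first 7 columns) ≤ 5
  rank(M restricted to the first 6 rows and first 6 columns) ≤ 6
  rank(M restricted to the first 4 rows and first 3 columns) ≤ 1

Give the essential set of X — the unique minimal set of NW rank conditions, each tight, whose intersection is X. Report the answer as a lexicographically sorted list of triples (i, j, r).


Reconstructing r_w from the 9 given conditions:

  row 1: 1 | 1 | 1 | 1 | 1 | 1 | 1
  row 2: 1 | 1 | 1 | 2 | 2 | 2 | 2
  row 3: 1 | 1 | 1 | 2 | 3 | 3 | 3
  row 4: 1 | 1 | 1 | 2 | 3 | 4 | 4
  row 5: 1 | 1 | 2 | 3 | 4 | 5 | 5
  row 6: 1 | 2 | 3 | 4 | 5 | 6 | 6
  row 7: 1 | 2 | 3 | 4 | 5 | 6 | 7

the unique w with this rank table is (1, 4, 5, 6, 3, 2, 7).

Fulton essential set (2 of the 7 Rothe cells):

[(4, 3, 1), (5, 2, 1)]


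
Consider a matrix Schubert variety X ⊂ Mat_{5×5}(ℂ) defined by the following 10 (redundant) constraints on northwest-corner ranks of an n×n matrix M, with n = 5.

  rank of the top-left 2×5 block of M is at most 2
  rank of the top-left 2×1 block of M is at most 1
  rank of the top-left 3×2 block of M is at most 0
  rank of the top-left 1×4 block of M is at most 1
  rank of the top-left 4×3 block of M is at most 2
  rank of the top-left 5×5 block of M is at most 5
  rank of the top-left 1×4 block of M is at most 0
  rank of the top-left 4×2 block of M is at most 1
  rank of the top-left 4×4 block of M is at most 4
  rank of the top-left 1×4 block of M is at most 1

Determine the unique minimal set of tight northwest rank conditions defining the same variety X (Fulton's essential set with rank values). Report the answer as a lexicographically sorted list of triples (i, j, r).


Propagating the 10 rank bounds to every northwest block:

  0  0  0  0  1
  0  0  1  1  2
  0  0  1  2  3
  1  1  2  3  4
  1  2  3  4  5

hence w(1..5) = (5, 3, 4, 1, 2).

Fulton essential set (2 of the 8 Rothe cells):

[(1, 4, 0), (3, 2, 0)]


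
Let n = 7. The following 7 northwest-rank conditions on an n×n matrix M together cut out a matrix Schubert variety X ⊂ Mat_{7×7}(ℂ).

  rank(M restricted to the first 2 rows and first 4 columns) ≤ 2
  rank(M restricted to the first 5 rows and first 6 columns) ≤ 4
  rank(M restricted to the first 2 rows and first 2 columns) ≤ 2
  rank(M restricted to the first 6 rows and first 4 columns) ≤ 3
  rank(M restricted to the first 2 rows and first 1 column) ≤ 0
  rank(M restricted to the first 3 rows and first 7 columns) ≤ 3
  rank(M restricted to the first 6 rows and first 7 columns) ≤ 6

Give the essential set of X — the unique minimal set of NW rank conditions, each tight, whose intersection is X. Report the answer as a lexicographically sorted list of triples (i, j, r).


Rank table r_w(7×7) implied by the 7 constraints:

  R[1]: 0, 1, 1, 1, 1, 1, 1
  R[2]: 0, 1, 2, 2, 2, 2, 2
  R[3]: 1, 2, 3, 3, 3, 3, 3
  R[4]: 1, 2, 3, 3, 4, 4, 4
  R[5]: 1, 2, 3, 3, 4, 4, 5
  R[6]: 1, 2, 3, 3, 4, 5, 6
  R[7]: 1, 2, 3, 4, 5, 6, 7

reading off 1-entries of Δ²R: w = (2, 3, 1, 5, 7, 6, 4).

Fulton essential set (3 of the 6 Rothe cells):

[(2, 1, 0), (5, 6, 4), (6, 4, 3)]


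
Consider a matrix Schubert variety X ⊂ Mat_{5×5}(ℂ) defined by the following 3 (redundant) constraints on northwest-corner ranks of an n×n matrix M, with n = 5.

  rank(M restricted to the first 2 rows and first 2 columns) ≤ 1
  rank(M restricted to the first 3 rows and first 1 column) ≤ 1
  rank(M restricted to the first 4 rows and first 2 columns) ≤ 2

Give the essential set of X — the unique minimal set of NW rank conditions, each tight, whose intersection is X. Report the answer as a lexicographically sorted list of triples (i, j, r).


Reconstructing r_w from the 3 given conditions:

  1 | 1 | 1 | 1 | 1
  1 | 1 | 2 | 2 | 2
  1 | 2 | 3 | 3 | 3
  1 | 2 | 3 | 4 | 4
  1 | 2 | 3 | 4 | 5

so w = (1, 3, 2, 4, 5).

1 SE-corner of the 1-cell Rothe diagram gives Ess(w):

[(2, 2, 1)]


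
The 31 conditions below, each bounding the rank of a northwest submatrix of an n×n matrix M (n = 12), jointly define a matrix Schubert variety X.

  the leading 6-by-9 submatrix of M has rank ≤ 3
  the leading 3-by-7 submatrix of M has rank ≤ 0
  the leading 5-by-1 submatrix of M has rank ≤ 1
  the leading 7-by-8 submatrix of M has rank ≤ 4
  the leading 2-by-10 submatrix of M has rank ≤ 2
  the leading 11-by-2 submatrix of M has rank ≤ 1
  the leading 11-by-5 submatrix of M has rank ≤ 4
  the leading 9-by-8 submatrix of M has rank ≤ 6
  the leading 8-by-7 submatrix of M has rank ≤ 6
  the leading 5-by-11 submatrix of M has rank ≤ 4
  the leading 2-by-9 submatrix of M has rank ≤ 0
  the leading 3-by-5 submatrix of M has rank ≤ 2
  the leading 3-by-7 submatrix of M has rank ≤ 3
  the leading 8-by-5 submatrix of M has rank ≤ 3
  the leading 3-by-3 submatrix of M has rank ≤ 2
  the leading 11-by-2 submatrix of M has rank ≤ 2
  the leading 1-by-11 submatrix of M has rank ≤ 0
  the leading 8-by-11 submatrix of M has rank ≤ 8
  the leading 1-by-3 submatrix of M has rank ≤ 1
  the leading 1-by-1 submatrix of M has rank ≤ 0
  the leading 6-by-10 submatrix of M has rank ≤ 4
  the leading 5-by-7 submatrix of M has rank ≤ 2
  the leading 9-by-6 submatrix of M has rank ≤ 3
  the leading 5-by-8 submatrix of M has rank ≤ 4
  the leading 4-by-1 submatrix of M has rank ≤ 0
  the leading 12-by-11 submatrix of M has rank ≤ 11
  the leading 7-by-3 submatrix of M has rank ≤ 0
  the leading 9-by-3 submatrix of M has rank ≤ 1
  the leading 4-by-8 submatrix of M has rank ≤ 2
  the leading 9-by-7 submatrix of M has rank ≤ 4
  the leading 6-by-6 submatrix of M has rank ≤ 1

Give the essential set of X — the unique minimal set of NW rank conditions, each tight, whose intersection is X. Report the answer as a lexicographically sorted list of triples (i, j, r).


Reconstructing r_w from the 31 given conditions:

  R[1]: 0 | 0 | 0 | 0 | 0 | 0 | 0 | 0 | 0 | 0 | 0 | 1
  R[2]: 0 | 0 | 0 | 0 | 0 | 0 | 0 | 0 | 0 | 1 | 1 | 2
  R[3]: 0 | 0 | 0 | 0 | 0 | 0 | 0 | 1 | 1 | 2 | 2 | 3
  R[4]: 0 | 0 | 0 | 1 | 1 | 1 | 1 | 2 | 2 | 3 | 3 | 4
  R[5]: 0 | 0 | 0 | 1 | 1 | 1 | 2 | 3 | 3 | 4 | 4 | 5
  R[6]: 0 | 0 | 0 | 1 | 1 | 1 | 2 | 3 | 3 | 4 | 5 | 6
  R[7]: 0 | 0 | 0 | 1 | 2 | 2 | 3 | 4 | 4 | 5 | 6 | 7
  R[8]: 1 | 1 | 1 | 2 | 3 | 3 | 4 | 5 | 5 | 6 | 7 | 8
  R[9]: 1 | 1 | 1 | 2 | 3 | 3 | 4 | 5 | 6 | 7 | 8 | 9
  R[10]: 1 | 1 | 2 | 3 | 4 | 4 | 5 | 6 | 7 | 8 | 9 | 10
  R[11]: 1 | 1 | 2 | 3 | 4 | 5 | 6 | 7 | 8 | 9 | 10 | 11
  R[12]: 1 | 2 | 3 | 4 | 5 | 6 | 7 | 8 | 9 | 10 | 11 | 12

reading off 1-entries of Δ²R: w = (12, 10, 8, 4, 7, 11, 5, 1, 9, 3, 6, 2).

ℓ(w)=49; the 9 essential cells (i,j,r):

[(1, 11, 0), (2, 9, 0), (3, 7, 0), (6, 6, 1), (6, 9, 3), (7, 3, 0), (9, 3, 1), (9, 6, 3), (11, 2, 1)]


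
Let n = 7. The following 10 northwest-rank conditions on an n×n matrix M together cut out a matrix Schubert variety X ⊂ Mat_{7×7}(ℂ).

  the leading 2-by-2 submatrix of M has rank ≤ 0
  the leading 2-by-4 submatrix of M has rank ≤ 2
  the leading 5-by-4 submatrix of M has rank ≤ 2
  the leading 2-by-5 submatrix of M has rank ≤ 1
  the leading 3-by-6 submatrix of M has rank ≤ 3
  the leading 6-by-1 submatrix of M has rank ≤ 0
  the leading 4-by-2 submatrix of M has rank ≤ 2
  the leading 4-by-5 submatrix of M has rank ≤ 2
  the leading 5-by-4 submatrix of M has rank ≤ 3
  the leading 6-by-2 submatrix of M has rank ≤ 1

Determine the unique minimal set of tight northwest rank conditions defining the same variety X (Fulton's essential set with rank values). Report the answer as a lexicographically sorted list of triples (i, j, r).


Computing R[i][j] = min implied NW-rank bound (n=7, 10 conditions):

  0, 0, 1, 1, 1, 1, 1
  0, 0, 1, 1, 1, 2, 2
  0, 1, 2, 2, 2, 3, 3
  0, 1, 2, 2, 2, 3, 4
  0, 1, 2, 2, 3, 4, 5
  0, 1, 2, 3, 4, 5, 6
  1, 2, 3, 4, 5, 6, 7

hence w(1..7) = (3, 6, 2, 7, 5, 4, 1).

ℓ(w)=13; the 5 essential cells (i,j,r):

[(2, 2, 0), (2, 5, 1), (4, 5, 2), (5, 4, 2), (6, 1, 0)]


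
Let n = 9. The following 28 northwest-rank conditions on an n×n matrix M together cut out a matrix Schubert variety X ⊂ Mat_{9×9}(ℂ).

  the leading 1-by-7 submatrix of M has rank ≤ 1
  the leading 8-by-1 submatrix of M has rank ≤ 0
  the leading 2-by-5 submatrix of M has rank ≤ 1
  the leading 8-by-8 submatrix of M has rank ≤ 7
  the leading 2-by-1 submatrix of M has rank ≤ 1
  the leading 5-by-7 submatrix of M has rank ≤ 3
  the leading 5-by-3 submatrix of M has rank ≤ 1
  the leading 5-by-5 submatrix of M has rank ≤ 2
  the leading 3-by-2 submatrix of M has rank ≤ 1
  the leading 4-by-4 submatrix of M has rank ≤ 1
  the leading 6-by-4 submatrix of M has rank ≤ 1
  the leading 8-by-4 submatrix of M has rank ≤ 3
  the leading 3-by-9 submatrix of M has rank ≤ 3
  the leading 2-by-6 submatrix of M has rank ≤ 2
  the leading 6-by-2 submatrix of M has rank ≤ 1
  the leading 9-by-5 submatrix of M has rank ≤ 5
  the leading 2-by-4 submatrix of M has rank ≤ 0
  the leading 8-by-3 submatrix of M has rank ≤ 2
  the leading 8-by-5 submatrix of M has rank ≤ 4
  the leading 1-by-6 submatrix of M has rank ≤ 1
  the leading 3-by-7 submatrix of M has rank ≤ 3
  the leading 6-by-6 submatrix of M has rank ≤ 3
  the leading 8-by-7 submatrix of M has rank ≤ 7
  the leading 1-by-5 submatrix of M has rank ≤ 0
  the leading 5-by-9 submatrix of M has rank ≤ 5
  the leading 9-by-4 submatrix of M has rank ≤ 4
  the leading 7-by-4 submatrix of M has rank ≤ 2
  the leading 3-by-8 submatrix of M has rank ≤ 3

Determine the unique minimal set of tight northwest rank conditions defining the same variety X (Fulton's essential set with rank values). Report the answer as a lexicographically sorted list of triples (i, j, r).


Propagating the 28 rank bounds to every northwest block:

  R[1]: 0  0  0  0  0  1  1  1  1
  R[2]: 0  0  0  0  1  2  2  2  2
  R[3]: 0  1  1  1  2  3  3  3  3
  R[4]: 0  1  1  1  2  3  3  4  4
  R[5]: 0  1  1  1  2  3  3  4  5
  R[6]: 0  1  1  1  2  3  4  5  6
  R[7]: 0  1  2  2  3  4  5  6  7
  R[8]: 0  1  2  3  4  5  6  7  8
  R[9]: 1  2  3  4  5  6  7  8  9

the unique w with this rank table is (6, 5, 2, 8, 9, 7, 3, 4, 1).

ℓ(w)=23; the 5 essential cells (i,j,r):

[(1, 5, 0), (2, 4, 0), (5, 7, 3), (6, 4, 1), (8, 1, 0)]


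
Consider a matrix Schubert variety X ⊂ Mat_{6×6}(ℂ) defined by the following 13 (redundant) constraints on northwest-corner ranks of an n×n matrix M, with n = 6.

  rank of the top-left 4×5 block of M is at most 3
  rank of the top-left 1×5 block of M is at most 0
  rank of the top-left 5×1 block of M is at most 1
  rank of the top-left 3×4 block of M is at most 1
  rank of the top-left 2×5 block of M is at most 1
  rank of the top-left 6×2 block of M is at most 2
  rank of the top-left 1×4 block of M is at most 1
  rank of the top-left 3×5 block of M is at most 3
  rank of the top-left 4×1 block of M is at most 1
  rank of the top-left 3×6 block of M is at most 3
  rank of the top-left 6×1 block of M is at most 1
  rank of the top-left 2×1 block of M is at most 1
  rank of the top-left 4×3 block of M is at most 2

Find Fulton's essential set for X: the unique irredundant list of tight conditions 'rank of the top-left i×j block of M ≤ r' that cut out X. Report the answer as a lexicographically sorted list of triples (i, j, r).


Computing R[i][j] = min implied NW-rank bound (n=6, 13 conditions):

  R[1]: 0 | 0 | 0 | 0 | 0 | 1
  R[2]: 1 | 1 | 1 | 1 | 1 | 2
  R[3]: 1 | 1 | 1 | 1 | 2 | 3
  R[4]: 1 | 2 | 2 | 2 | 3 | 4
  R[5]: 1 | 2 | 3 | 3 | 4 | 5
  R[6]: 1 | 2 | 3 | 4 | 5 | 6

the unique w with this rank table is (6, 1, 5, 2, 3, 4).

2 SE-corners of the 8-cell Rothe diagram give Ess(w):

[(1, 5, 0), (3, 4, 1)]


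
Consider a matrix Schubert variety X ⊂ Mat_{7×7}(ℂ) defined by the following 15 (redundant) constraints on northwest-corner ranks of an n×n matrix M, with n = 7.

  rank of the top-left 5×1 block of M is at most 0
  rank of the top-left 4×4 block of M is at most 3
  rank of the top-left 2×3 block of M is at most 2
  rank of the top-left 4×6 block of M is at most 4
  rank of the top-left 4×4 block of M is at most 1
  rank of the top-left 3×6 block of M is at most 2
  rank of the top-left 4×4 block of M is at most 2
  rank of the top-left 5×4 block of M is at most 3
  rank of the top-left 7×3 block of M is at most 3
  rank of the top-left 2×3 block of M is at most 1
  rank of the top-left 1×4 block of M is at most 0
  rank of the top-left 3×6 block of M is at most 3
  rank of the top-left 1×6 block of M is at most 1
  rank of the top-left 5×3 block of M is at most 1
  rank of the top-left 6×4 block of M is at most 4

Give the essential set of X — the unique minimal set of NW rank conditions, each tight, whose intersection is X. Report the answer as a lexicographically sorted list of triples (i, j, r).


Recovering R(i,j) via the rank-extension bound from the 15 conditions:

  0  0  0  0  1  1  1
  0  1  1  1  2  2  2
  0  1  1  1  2  2  3
  0  1  1  1  2  3  4
  0  1  1  2  3  4  5
  1  2  2  3  4  5  6
  1  2  3  4  5  6  7

hence w(1..7) = (5, 2, 7, 6, 4, 1, 3).

Fulton essential set (5 of the 14 Rothe cells):

[(1, 4, 0), (3, 6, 2), (4, 4, 1), (5, 1, 0), (5, 3, 1)]


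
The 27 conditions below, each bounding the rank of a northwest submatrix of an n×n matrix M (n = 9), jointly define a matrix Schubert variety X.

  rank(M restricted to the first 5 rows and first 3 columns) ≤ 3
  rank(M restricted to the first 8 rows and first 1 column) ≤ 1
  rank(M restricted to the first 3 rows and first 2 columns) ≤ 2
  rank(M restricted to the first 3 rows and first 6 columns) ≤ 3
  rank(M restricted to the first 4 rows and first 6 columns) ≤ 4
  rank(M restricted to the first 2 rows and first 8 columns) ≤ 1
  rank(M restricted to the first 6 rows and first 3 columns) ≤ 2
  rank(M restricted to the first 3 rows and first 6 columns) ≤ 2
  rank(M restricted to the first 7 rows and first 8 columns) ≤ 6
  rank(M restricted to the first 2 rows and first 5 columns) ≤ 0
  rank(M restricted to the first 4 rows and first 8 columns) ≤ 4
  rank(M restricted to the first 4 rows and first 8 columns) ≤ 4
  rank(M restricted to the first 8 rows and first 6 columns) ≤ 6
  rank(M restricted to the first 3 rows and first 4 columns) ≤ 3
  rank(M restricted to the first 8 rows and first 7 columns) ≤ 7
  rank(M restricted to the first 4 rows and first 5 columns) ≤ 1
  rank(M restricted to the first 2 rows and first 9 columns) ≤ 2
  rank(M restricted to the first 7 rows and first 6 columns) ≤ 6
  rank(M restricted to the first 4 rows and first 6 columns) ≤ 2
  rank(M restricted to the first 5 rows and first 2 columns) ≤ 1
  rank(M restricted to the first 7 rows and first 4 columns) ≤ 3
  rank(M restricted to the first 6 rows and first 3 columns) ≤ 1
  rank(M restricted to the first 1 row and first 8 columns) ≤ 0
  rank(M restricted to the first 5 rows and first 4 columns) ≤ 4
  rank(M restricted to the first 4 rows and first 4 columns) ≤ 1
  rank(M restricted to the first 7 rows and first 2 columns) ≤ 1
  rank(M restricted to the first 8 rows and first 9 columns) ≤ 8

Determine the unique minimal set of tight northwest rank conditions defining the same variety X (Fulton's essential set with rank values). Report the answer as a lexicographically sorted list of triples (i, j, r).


Rank table r_w(9×9) implied by the 27 constraints:

  R[1]: 0, 0, 0, 0, 0, 0, 0, 0, 1
  R[2]: 0, 0, 0, 0, 0, 1, 1, 1, 2
  R[3]: 1, 1, 1, 1, 1, 2, 2, 2, 3
  R[4]: 1, 1, 1, 1, 1, 2, 3, 3, 4
  R[5]: 1, 1, 1, 2, 2, 3, 4, 4, 5
  R[6]: 1, 1, 1, 2, 3, 4, 5, 5, 6
  R[7]: 1, 1, 2, 3, 4, 5, 6, 6, 7
  R[8]: 1, 2, 3, 4, 5, 6, 7, 7, 8
  R[9]: 1, 2, 3, 4, 5, 6, 7, 8, 9

second differences of R give the permutation w = (9, 6, 1, 7, 4, 5, 3, 2, 8).

Fulton essential set (5 of the 22 Rothe cells):

[(1, 8, 0), (2, 5, 0), (4, 5, 1), (6, 3, 1), (7, 2, 1)]


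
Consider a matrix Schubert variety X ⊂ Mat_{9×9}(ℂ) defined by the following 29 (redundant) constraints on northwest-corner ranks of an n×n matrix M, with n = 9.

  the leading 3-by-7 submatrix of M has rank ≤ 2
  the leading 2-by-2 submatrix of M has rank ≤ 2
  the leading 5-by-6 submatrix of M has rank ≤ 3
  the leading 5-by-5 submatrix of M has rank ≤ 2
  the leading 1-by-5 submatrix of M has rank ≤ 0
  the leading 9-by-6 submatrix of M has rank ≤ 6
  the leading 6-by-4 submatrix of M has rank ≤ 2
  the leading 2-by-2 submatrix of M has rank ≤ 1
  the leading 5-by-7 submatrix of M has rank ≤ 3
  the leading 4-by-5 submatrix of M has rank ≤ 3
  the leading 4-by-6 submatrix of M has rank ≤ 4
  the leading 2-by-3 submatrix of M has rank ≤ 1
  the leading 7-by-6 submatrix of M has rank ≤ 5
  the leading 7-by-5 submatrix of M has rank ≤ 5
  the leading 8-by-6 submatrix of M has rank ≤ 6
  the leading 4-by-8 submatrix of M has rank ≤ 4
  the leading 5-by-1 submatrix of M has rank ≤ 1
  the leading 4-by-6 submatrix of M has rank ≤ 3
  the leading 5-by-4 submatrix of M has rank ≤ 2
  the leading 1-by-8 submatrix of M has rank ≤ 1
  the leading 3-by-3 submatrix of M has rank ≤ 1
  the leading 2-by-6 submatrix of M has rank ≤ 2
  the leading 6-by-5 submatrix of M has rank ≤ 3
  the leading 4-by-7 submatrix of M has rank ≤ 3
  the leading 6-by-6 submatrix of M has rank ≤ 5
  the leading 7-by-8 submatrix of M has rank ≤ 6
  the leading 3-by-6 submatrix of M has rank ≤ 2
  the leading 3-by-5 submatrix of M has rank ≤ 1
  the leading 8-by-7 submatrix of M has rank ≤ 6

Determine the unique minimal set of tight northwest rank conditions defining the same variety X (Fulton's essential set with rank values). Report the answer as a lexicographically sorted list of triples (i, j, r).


Rank table r_w(9×9) implied by the 29 constraints:

  R[1]: 0 | 0 | 0 | 0 | 0 | 1 | 1 | 1 | 1
  R[2]: 1 | 1 | 1 | 1 | 1 | 2 | 2 | 2 | 2
  R[3]: 1 | 1 | 1 | 1 | 1 | 2 | 2 | 3 | 3
  R[4]: 1 | 2 | 2 | 2 | 2 | 3 | 3 | 4 | 4
  R[5]: 1 | 2 | 2 | 2 | 2 | 3 | 3 | 4 | 5
  R[6]: 1 | 2 | 2 | 2 | 3 | 4 | 4 | 5 | 6
  R[7]: 1 | 2 | 3 | 3 | 4 | 5 | 5 | 6 | 7
  R[8]: 1 | 2 | 3 | 4 | 5 | 6 | 6 | 7 | 8
  R[9]: 1 | 2 | 3 | 4 | 5 | 6 | 7 | 8 | 9

reading off 1-entries of Δ²R: w = (6, 1, 8, 2, 9, 5, 3, 4, 7).

D(w) has 16 cells with 6 SE-corners; essential set:

[(1, 5, 0), (3, 5, 1), (3, 7, 2), (5, 5, 2), (5, 7, 3), (6, 4, 2)]


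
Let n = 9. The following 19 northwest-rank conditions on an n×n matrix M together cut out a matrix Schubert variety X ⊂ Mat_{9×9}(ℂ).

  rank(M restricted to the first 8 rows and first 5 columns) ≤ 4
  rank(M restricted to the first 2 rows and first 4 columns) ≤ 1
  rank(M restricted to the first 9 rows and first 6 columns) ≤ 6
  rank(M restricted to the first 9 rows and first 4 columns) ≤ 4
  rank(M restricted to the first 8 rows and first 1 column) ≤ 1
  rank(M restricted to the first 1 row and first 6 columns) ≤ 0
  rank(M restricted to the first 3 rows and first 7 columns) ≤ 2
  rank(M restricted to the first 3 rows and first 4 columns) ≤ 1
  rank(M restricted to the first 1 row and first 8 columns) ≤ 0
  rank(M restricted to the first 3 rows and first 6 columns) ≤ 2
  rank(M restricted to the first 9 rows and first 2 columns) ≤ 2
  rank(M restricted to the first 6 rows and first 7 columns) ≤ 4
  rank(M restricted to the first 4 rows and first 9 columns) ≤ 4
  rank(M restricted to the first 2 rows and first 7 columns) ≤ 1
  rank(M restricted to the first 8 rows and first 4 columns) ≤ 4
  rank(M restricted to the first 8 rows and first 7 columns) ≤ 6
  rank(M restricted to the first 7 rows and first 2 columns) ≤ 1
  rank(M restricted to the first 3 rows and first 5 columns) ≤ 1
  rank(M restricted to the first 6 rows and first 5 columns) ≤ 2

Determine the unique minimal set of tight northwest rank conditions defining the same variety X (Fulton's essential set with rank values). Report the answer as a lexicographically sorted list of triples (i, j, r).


Computing R[i][j] = min implied NW-rank bound (n=9, 19 conditions):

  R[1]: 0  0  0  0  0  0  0  0  1
  R[2]: 1  1  1  1  1  1  1  1  2
  R[3]: 1  1  1  1  1  2  2  2  3
  R[4]: 1  1  2  2  2  3  3  3  4
  R[5]: 1  1  2  2  2  3  4  4  5
  R[6]: 1  1  2  2  2  3  4  5  6
  R[7]: 1  1  2  3  3  4  5  6  7
  R[8]: 1  2  3  4  4  5  6  7  8
  R[9]: 1  2  3  4  5  6  7  8  9

so w = (9, 1, 6, 3, 7, 8, 4, 2, 5).

D(w) has 20 cells with 4 SE-corners; essential set:

[(1, 8, 0), (3, 5, 1), (6, 5, 2), (7, 2, 1)]


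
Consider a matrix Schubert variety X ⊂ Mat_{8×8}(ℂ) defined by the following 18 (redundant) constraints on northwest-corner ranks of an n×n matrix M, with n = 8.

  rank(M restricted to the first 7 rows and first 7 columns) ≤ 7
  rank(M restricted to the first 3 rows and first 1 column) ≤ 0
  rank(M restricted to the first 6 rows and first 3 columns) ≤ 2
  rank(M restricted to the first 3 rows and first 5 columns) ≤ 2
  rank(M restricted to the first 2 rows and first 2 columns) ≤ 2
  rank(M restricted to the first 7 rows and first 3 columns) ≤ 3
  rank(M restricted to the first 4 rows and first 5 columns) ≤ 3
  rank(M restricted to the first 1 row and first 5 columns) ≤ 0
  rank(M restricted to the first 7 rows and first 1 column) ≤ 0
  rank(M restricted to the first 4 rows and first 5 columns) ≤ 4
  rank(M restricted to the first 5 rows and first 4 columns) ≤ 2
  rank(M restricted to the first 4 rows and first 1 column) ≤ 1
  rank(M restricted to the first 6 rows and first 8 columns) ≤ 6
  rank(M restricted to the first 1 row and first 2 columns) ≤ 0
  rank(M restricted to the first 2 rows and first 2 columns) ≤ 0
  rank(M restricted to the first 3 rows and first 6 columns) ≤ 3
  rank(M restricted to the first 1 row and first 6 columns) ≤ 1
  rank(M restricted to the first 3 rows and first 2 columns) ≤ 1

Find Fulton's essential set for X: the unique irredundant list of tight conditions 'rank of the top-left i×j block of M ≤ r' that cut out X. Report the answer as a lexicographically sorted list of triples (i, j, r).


Reconstructing r_w from the 18 given conditions:

  row 1: 0 0 0 0 0 1 1 1
  row 2: 0 0 1 1 1 2 2 2
  row 3: 0 1 2 2 2 3 3 3
  row 4: 0 1 2 2 3 4 4 4
  row 5: 0 1 2 2 3 4 5 5
  row 6: 0 1 2 3 4 5 6 6
  row 7: 0 1 2 3 4 5 6 7
  row 8: 1 2 3 4 5 6 7 8

reading off 1-entries of Δ²R: w = (6, 3, 2, 5, 7, 4, 8, 1).

Rothe diagram D(w) (14 cells), 4 SE-corners (essential conditions):

[(1, 5, 0), (2, 2, 0), (5, 4, 2), (7, 1, 0)]


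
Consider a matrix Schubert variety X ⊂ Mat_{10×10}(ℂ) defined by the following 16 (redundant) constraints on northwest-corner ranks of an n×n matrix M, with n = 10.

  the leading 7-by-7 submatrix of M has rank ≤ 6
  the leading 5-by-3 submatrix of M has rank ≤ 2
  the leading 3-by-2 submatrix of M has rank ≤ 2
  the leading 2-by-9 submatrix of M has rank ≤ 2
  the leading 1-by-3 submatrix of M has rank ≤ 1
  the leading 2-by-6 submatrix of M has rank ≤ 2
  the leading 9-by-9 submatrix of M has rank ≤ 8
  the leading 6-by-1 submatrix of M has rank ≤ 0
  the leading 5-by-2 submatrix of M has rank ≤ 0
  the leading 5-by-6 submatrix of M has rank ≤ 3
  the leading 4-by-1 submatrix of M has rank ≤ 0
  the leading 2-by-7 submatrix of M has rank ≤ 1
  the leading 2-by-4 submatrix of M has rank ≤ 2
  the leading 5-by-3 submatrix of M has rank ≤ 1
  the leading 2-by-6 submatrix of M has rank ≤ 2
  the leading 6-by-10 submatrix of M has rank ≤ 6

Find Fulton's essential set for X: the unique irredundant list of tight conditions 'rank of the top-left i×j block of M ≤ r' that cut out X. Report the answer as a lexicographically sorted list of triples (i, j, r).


The tightest implied rank at each (i,j), from the 16 conditions:

  row 1: 0  0  1  1  1  1  1  1  1  1
  row 2: 0  0  1  1  1  1  1  2  2  2
  row 3: 0  0  1  2  2  2  2  3  3  3
  row 4: 0  0  1  2  3  3  3  4  4  4
  row 5: 0  0  1  2  3  3  4  5  5  5
  row 6: 0  1  2  3  4  4  5  6  6  6
  row 7: 1  2  3  4  5  5  6  7  7  7
  row 8: 1  2  3  4  5  6  7  8  8  8
  row 9: 1  2  3  4  5  6  7  8  8  9
  row 10: 1  2  3  4  5  6  7  8  9  10

reading off 1-entries of Δ²R: w = (3, 8, 4, 5, 7, 2, 1, 6, 10, 9).

Fulton essential set (5 of the 17 Rothe cells):

[(2, 7, 1), (5, 2, 0), (5, 6, 3), (6, 1, 0), (9, 9, 8)]


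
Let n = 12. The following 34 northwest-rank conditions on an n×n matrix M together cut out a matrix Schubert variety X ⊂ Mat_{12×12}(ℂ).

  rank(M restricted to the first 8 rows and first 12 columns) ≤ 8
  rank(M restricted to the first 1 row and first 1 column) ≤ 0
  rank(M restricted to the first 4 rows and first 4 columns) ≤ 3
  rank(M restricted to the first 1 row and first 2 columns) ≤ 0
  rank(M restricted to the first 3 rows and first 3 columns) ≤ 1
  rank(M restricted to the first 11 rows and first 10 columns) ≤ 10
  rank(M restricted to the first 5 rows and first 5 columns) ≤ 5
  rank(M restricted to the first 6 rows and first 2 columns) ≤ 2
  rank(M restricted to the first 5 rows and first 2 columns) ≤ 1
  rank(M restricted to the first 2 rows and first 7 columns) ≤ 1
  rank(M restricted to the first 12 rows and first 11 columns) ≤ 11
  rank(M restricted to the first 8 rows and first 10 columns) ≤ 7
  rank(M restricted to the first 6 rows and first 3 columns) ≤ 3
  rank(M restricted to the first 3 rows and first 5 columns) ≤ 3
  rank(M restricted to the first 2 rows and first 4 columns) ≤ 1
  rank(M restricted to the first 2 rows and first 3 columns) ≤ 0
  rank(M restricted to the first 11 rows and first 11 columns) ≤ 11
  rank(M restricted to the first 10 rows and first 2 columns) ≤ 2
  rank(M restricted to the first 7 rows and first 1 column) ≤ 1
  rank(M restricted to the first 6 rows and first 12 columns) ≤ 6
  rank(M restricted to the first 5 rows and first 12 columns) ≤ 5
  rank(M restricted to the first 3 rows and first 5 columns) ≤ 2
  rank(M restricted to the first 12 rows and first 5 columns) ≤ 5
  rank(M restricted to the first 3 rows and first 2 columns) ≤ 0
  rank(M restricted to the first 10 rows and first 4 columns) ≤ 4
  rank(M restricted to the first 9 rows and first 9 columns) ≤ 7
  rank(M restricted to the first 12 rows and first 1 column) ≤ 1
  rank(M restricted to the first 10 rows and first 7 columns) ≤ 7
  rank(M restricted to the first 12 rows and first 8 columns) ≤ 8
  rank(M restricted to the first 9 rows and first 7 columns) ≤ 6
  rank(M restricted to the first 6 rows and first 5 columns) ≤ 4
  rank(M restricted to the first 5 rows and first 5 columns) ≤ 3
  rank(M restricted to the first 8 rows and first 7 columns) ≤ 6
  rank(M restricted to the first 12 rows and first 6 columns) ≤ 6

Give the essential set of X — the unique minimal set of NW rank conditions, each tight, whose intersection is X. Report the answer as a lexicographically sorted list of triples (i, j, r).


Rank table r_w(12×12) implied by the 34 constraints:

  0 | 0 | 0 | 1 | 1 | 1 | 1 | 1 | 1 | 1 | 1 | 1
  0 | 0 | 0 | 1 | 1 | 1 | 1 | 2 | 2 | 2 | 2 | 2
  0 | 0 | 1 | 2 | 2 | 2 | 2 | 3 | 3 | 3 | 3 | 3
  1 | 1 | 2 | 3 | 3 | 3 | 3 | 4 | 4 | 4 | 4 | 4
  1 | 1 | 2 | 3 | 3 | 4 | 4 | 5 | 5 | 5 | 5 | 5
  1 | 2 | 3 | 4 | 4 | 5 | 5 | 6 | 6 | 6 | 6 | 6
  1 | 2 | 3 | 4 | 5 | 6 | 6 | 7 | 7 | 7 | 7 | 7
  1 | 2 | 3 | 4 | 5 | 6 | 6 | 7 | 7 | 7 | 8 | 8
  1 | 2 | 3 | 4 | 5 | 6 | 6 | 7 | 7 | 8 | 9 | 9
  1 | 2 | 3 | 4 | 5 | 6 | 7 | 8 | 8 | 9 | 10 | 10
  1 | 2 | 3 | 4 | 5 | 6 | 7 | 8 | 9 | 10 | 11 | 11
  1 | 2 | 3 | 4 | 5 | 6 | 7 | 8 | 9 | 10 | 11 | 12

reading off 1-entries of Δ²R: w = (4, 8, 3, 1, 6, 2, 5, 11, 10, 7, 9, 12).

ℓ(w)=18; the 8 essential cells (i,j,r):

[(2, 3, 0), (2, 7, 1), (3, 2, 0), (5, 2, 1), (5, 5, 3), (8, 10, 7), (9, 7, 6), (9, 9, 7)]


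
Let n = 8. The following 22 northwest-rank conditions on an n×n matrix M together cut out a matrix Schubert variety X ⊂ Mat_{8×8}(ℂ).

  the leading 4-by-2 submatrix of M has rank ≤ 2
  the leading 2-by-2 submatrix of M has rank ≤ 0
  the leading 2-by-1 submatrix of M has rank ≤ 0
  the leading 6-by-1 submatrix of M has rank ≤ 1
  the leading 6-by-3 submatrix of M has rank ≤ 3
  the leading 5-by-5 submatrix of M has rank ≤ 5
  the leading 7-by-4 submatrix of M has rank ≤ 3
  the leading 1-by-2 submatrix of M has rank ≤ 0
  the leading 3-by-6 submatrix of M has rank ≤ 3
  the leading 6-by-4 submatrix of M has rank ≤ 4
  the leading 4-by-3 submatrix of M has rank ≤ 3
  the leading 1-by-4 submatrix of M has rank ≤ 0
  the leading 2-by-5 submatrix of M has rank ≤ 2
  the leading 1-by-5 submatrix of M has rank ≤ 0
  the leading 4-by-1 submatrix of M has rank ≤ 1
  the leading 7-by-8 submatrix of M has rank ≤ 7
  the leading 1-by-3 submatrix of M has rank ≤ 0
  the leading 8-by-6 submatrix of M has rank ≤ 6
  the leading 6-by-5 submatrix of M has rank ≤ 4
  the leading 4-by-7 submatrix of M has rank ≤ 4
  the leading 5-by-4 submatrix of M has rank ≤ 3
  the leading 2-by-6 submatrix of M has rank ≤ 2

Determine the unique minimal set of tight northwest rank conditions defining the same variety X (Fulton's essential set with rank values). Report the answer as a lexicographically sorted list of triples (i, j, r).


Reconstructing r_w from the 22 given conditions:

  i=1: 0, 0, 0, 0, 0, 1, 1, 1
  i=2: 0, 0, 1, 1, 1, 2, 2, 2
  i=3: 1, 1, 2, 2, 2, 3, 3, 3
  i=4: 1, 2, 3, 3, 3, 4, 4, 4
  i=5: 1, 2, 3, 3, 4, 5, 5, 5
  i=6: 1, 2, 3, 3, 4, 5, 6, 6
  i=7: 1, 2, 3, 3, 4, 5, 6, 7
  i=8: 1, 2, 3, 4, 5, 6, 7, 8

giving w = (6, 3, 1, 2, 5, 7, 8, 4) via Δ²R.

ℓ(w)=10; the 3 essential cells (i,j,r):

[(1, 5, 0), (2, 2, 0), (7, 4, 3)]
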